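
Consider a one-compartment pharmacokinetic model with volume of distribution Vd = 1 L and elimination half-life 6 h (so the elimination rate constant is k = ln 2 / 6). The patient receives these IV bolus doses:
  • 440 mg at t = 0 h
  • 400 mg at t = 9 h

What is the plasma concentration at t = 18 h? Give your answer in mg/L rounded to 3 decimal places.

196.421 mg/L

k = ln 2 / 6 = 0.11552 per h
Dose 1 (440 mg at t=0 h): 440·exp(−0.11552·18) = 55.000 mg/L
Dose 2 (400 mg at t=9 h): 400·exp(−0.11552·9) = 141.421 mg/L
C(18) = 55.000 + 141.421 = 196.421 mg/L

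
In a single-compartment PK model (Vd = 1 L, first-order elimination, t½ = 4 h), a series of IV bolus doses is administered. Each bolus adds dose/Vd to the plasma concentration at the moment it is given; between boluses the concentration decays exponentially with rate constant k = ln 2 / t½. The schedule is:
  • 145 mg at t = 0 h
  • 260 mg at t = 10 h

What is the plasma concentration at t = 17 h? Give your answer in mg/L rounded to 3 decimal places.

k = ln 2 / 4 = 0.17329 per h
Dose 1 (145 mg at t=0 h): 145·exp(−0.17329·17) = 7.621 mg/L
Dose 2 (260 mg at t=10 h): 260·exp(−0.17329·7) = 77.298 mg/L
C(17) = 7.621 + 77.298 = 84.919 mg/L

84.919 mg/L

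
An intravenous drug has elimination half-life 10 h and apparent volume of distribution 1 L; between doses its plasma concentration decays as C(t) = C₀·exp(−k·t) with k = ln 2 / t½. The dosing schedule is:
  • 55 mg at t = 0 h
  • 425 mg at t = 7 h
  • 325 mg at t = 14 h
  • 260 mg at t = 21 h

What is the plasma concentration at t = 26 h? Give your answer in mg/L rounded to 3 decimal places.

448.260 mg/L

k = ln 2 / 10 = 0.06931 per h
Dose 1 (55 mg at t=0 h): 55·exp(−0.06931·26) = 9.072 mg/L
Dose 2 (425 mg at t=7 h): 425·exp(−0.06931·19) = 113.876 mg/L
Dose 3 (325 mg at t=14 h): 325·exp(−0.06931·12) = 141.464 mg/L
Dose 4 (260 mg at t=21 h): 260·exp(−0.06931·5) = 183.848 mg/L
C(26) = 9.072 + 113.876 + 141.464 + 183.848 = 448.260 mg/L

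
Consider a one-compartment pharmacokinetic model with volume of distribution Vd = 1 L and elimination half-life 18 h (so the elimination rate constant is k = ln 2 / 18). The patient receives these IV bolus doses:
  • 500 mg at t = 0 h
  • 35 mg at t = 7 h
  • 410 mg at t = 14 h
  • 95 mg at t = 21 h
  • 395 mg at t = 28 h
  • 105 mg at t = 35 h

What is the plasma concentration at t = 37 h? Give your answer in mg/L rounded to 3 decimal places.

k = ln 2 / 18 = 0.03851 per h
Dose 1 (500 mg at t=0 h): 500·exp(−0.03851·37) = 120.278 mg/L
Dose 2 (35 mg at t=7 h): 35·exp(−0.03851·30) = 11.024 mg/L
Dose 3 (410 mg at t=14 h): 410·exp(−0.03851·23) = 169.096 mg/L
Dose 4 (95 mg at t=21 h): 95·exp(−0.03851·16) = 51.303 mg/L
Dose 5 (395 mg at t=28 h): 395·exp(−0.03851·9) = 279.307 mg/L
Dose 6 (105 mg at t=35 h): 105·exp(−0.03851·2) = 97.217 mg/L
C(37) = 120.278 + 11.024 + 169.096 + 51.303 + 279.307 + 97.217 = 728.226 mg/L

728.226 mg/L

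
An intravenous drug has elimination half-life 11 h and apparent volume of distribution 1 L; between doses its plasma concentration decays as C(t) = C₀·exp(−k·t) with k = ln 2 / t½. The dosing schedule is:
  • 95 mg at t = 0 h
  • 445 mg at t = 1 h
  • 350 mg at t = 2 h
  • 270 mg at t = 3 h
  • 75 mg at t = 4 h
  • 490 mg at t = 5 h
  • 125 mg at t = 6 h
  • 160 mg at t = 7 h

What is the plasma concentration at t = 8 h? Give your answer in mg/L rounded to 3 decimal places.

1504.826 mg/L

k = ln 2 / 11 = 0.06301 per h
Dose 1 (95 mg at t=0 h): 95·exp(−0.06301·8) = 57.384 mg/L
Dose 2 (445 mg at t=1 h): 445·exp(−0.06301·7) = 286.283 mg/L
Dose 3 (350 mg at t=2 h): 350·exp(−0.06301·6) = 239.811 mg/L
Dose 4 (270 mg at t=3 h): 270·exp(−0.06301·5) = 197.030 mg/L
Dose 5 (75 mg at t=4 h): 75·exp(−0.06301·4) = 58.290 mg/L
Dose 6 (490 mg at t=5 h): 490·exp(−0.06301·3) = 405.599 mg/L
Dose 7 (125 mg at t=6 h): 125·exp(−0.06301·2) = 110.199 mg/L
Dose 8 (160 mg at t=7 h): 160·exp(−0.06301·1) = 150.229 mg/L
C(8) = 57.384 + 286.283 + 239.811 + 197.030 + 58.290 + 405.599 + 110.199 + 150.229 = 1504.826 mg/L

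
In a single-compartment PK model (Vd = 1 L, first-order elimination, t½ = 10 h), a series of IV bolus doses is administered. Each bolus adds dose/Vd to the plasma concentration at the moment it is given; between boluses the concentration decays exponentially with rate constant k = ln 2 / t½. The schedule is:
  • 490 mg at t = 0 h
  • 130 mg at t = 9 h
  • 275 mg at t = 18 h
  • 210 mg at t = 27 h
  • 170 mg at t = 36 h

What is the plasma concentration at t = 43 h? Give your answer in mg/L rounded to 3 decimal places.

259.725 mg/L

k = ln 2 / 10 = 0.06931 per h
Dose 1 (490 mg at t=0 h): 490·exp(−0.06931·43) = 24.875 mg/L
Dose 2 (130 mg at t=9 h): 130·exp(−0.06931·34) = 12.315 mg/L
Dose 3 (275 mg at t=18 h): 275·exp(−0.06931·25) = 48.614 mg/L
Dose 4 (210 mg at t=27 h): 210·exp(−0.06931·16) = 69.274 mg/L
Dose 5 (170 mg at t=36 h): 170·exp(−0.06931·7) = 104.647 mg/L
C(43) = 24.875 + 12.315 + 48.614 + 69.274 + 104.647 = 259.725 mg/L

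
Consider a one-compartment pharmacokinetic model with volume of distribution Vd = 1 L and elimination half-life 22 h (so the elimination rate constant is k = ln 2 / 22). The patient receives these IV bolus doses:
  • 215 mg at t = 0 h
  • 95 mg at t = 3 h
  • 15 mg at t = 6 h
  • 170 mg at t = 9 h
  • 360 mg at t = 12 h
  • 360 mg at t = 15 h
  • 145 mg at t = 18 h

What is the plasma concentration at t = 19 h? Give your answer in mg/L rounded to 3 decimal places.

1056.180 mg/L

k = ln 2 / 22 = 0.03151 per h
Dose 1 (215 mg at t=0 h): 215·exp(−0.03151·19) = 118.157 mg/L
Dose 2 (95 mg at t=3 h): 95·exp(−0.03151·16) = 57.384 mg/L
Dose 3 (15 mg at t=6 h): 15·exp(−0.03151·13) = 9.959 mg/L
Dose 4 (170 mg at t=9 h): 170·exp(−0.03151·10) = 124.056 mg/L
Dose 5 (360 mg at t=12 h): 360·exp(−0.03151·7) = 288.749 mg/L
Dose 6 (360 mg at t=15 h): 360·exp(−0.03151·4) = 317.373 mg/L
Dose 7 (145 mg at t=18 h): 145·exp(−0.03151·1) = 140.503 mg/L
C(19) = 118.157 + 57.384 + 9.959 + 124.056 + 288.749 + 317.373 + 140.503 = 1056.180 mg/L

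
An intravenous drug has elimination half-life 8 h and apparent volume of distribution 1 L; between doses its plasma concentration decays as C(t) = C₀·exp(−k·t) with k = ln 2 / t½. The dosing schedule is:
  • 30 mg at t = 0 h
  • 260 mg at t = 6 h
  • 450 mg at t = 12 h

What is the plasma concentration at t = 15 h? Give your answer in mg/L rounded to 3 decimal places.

474.387 mg/L

k = ln 2 / 8 = 0.08664 per h
Dose 1 (30 mg at t=0 h): 30·exp(−0.08664·15) = 8.179 mg/L
Dose 2 (260 mg at t=6 h): 260·exp(−0.08664·9) = 119.211 mg/L
Dose 3 (450 mg at t=12 h): 450·exp(−0.08664·3) = 346.997 mg/L
C(15) = 8.179 + 119.211 + 346.997 = 474.387 mg/L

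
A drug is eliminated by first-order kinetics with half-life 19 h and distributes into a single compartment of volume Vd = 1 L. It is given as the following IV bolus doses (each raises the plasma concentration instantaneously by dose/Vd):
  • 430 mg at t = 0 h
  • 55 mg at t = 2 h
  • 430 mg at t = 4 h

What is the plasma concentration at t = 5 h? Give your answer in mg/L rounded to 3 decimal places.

k = ln 2 / 19 = 0.03648 per h
Dose 1 (430 mg at t=0 h): 430·exp(−0.03648·5) = 358.303 mg/L
Dose 2 (55 mg at t=2 h): 55·exp(−0.03648·3) = 49.298 mg/L
Dose 3 (430 mg at t=4 h): 430·exp(−0.03648·1) = 414.596 mg/L
C(5) = 358.303 + 49.298 + 414.596 = 822.197 mg/L

822.197 mg/L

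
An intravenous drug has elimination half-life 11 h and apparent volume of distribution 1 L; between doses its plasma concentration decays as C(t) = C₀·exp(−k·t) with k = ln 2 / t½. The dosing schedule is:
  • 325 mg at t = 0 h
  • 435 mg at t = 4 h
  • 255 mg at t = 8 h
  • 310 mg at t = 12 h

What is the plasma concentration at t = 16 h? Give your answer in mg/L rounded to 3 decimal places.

k = ln 2 / 11 = 0.06301 per h
Dose 1 (325 mg at t=0 h): 325·exp(−0.06301·16) = 118.583 mg/L
Dose 2 (435 mg at t=4 h): 435·exp(−0.06301·12) = 204.217 mg/L
Dose 3 (255 mg at t=8 h): 255·exp(−0.06301·8) = 154.031 mg/L
Dose 4 (310 mg at t=12 h): 310·exp(−0.06301·4) = 240.933 mg/L
C(16) = 118.583 + 204.217 + 154.031 + 240.933 = 717.765 mg/L

717.765 mg/L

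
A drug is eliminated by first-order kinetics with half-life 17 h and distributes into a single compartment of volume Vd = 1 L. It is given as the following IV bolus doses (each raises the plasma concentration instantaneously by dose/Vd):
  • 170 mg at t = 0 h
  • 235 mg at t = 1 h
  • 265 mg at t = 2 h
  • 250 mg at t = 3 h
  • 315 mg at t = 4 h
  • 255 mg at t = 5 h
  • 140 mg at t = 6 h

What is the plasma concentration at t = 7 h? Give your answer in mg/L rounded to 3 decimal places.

k = ln 2 / 17 = 0.04077 per h
Dose 1 (170 mg at t=0 h): 170·exp(−0.04077·7) = 127.790 mg/L
Dose 2 (235 mg at t=1 h): 235·exp(−0.04077·6) = 184.002 mg/L
Dose 3 (265 mg at t=2 h): 265·exp(−0.04077·5) = 216.126 mg/L
Dose 4 (250 mg at t=3 h): 250·exp(−0.04077·4) = 212.378 mg/L
Dose 5 (315 mg at t=4 h): 315·exp(−0.04077·3) = 278.733 mg/L
Dose 6 (255 mg at t=5 h): 255·exp(−0.04077·2) = 235.031 mg/L
Dose 7 (140 mg at t=6 h): 140·exp(−0.04077·1) = 134.407 mg/L
C(7) = 127.790 + 184.002 + 216.126 + 212.378 + 278.733 + 235.031 + 134.407 = 1388.465 mg/L

1388.465 mg/L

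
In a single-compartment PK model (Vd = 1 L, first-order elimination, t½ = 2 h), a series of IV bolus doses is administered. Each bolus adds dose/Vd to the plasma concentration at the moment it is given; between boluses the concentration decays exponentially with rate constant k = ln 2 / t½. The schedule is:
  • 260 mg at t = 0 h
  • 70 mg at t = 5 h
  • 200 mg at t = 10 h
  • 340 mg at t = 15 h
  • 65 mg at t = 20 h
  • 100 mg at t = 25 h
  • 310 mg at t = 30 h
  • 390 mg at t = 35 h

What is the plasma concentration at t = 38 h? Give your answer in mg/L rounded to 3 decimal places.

158.623 mg/L

k = ln 2 / 2 = 0.34657 per h
Dose 1 (260 mg at t=0 h): 260·exp(−0.34657·38) = 0.000 mg/L
Dose 2 (70 mg at t=5 h): 70·exp(−0.34657·33) = 0.001 mg/L
Dose 3 (200 mg at t=10 h): 200·exp(−0.34657·28) = 0.012 mg/L
Dose 4 (340 mg at t=15 h): 340·exp(−0.34657·23) = 0.117 mg/L
Dose 5 (65 mg at t=20 h): 65·exp(−0.34657·18) = 0.127 mg/L
Dose 6 (100 mg at t=25 h): 100·exp(−0.34657·13) = 1.105 mg/L
Dose 7 (310 mg at t=30 h): 310·exp(−0.34657·8) = 19.375 mg/L
Dose 8 (390 mg at t=35 h): 390·exp(−0.34657·3) = 137.886 mg/L
C(38) = 0.000 + 0.001 + 0.012 + 0.117 + 0.127 + 1.105 + 19.375 + 137.886 = 158.623 mg/L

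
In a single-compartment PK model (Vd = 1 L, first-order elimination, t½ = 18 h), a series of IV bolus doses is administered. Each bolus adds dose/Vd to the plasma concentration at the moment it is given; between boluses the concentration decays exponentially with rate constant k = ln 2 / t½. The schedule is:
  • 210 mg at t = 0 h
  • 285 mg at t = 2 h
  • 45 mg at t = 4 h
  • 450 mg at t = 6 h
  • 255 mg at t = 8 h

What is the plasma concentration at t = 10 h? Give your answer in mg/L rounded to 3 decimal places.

1009.894 mg/L

k = ln 2 / 18 = 0.03851 per h
Dose 1 (210 mg at t=0 h): 210·exp(−0.03851·10) = 142.883 mg/L
Dose 2 (285 mg at t=2 h): 285·exp(−0.03851·8) = 209.437 mg/L
Dose 3 (45 mg at t=4 h): 45·exp(−0.03851·6) = 35.717 mg/L
Dose 4 (450 mg at t=6 h): 450·exp(−0.03851·4) = 385.760 mg/L
Dose 5 (255 mg at t=8 h): 255·exp(−0.03851·2) = 236.098 mg/L
C(10) = 142.883 + 209.437 + 35.717 + 385.760 + 236.098 = 1009.894 mg/L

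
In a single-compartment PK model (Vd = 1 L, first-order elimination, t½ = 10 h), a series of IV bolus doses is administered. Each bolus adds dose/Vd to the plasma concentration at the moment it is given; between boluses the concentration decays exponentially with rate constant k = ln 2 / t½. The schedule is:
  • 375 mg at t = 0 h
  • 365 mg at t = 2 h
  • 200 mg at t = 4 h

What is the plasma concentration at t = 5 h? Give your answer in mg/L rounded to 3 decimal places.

748.244 mg/L

k = ln 2 / 10 = 0.06931 per h
Dose 1 (375 mg at t=0 h): 375·exp(−0.06931·5) = 265.165 mg/L
Dose 2 (365 mg at t=2 h): 365·exp(−0.06931·3) = 296.472 mg/L
Dose 3 (200 mg at t=4 h): 200·exp(−0.06931·1) = 186.607 mg/L
C(5) = 265.165 + 296.472 + 186.607 = 748.244 mg/L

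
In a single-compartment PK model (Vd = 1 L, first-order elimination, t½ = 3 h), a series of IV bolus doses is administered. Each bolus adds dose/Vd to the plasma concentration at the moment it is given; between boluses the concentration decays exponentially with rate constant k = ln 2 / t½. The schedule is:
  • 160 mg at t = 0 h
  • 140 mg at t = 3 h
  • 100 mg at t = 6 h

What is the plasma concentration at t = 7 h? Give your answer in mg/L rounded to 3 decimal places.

k = ln 2 / 3 = 0.23105 per h
Dose 1 (160 mg at t=0 h): 160·exp(−0.23105·7) = 31.748 mg/L
Dose 2 (140 mg at t=3 h): 140·exp(−0.23105·4) = 55.559 mg/L
Dose 3 (100 mg at t=6 h): 100·exp(−0.23105·1) = 79.370 mg/L
C(7) = 31.748 + 55.559 + 79.370 = 166.677 mg/L

166.677 mg/L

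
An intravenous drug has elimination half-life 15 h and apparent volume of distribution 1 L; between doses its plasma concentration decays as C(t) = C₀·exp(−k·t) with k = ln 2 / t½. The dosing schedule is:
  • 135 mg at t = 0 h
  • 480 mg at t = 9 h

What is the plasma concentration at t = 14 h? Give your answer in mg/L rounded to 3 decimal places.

451.669 mg/L

k = ln 2 / 15 = 0.04621 per h
Dose 1 (135 mg at t=0 h): 135·exp(−0.04621·14) = 70.692 mg/L
Dose 2 (480 mg at t=9 h): 480·exp(−0.04621·5) = 380.976 mg/L
C(14) = 70.692 + 380.976 = 451.669 mg/L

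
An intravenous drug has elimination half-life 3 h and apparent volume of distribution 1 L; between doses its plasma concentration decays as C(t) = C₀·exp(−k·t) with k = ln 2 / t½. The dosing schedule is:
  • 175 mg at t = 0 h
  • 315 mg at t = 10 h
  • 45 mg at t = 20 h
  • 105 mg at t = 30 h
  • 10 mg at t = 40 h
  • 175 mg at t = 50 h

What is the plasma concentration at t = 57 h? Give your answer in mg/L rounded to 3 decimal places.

35.141 mg/L

k = ln 2 / 3 = 0.23105 per h
Dose 1 (175 mg at t=0 h): 175·exp(−0.23105·57) = 0.000 mg/L
Dose 2 (315 mg at t=10 h): 315·exp(−0.23105·47) = 0.006 mg/L
Dose 3 (45 mg at t=20 h): 45·exp(−0.23105·37) = 0.009 mg/L
Dose 4 (105 mg at t=30 h): 105·exp(−0.23105·27) = 0.205 mg/L
Dose 5 (10 mg at t=40 h): 10·exp(−0.23105·17) = 0.197 mg/L
Dose 6 (175 mg at t=50 h): 175·exp(−0.23105·7) = 34.724 mg/L
C(57) = 0.000 + 0.006 + 0.009 + 0.205 + 0.197 + 34.724 = 35.141 mg/L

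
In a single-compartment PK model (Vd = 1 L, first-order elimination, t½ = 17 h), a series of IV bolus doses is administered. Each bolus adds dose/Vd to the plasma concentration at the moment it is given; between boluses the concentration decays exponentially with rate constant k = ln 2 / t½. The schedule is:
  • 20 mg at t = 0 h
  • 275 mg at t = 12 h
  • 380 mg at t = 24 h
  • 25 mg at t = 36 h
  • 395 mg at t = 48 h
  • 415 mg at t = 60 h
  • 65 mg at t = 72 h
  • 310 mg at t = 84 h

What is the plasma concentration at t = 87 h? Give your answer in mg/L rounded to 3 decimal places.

573.869 mg/L

k = ln 2 / 17 = 0.04077 per h
Dose 1 (20 mg at t=0 h): 20·exp(−0.04077·87) = 0.576 mg/L
Dose 2 (275 mg at t=12 h): 275·exp(−0.04077·75) = 12.920 mg/L
Dose 3 (380 mg at t=24 h): 380·exp(−0.04077·63) = 29.121 mg/L
Dose 4 (25 mg at t=36 h): 25·exp(−0.04077·51) = 3.125 mg/L
Dose 5 (395 mg at t=48 h): 395·exp(−0.04077·39) = 80.538 mg/L
Dose 6 (415 mg at t=60 h): 415·exp(−0.04077·27) = 138.020 mg/L
Dose 7 (65 mg at t=72 h): 65·exp(−0.04077·15) = 35.261 mg/L
Dose 8 (310 mg at t=84 h): 310·exp(−0.04077·3) = 274.308 mg/L
C(87) = 0.576 + 12.920 + 29.121 + 3.125 + 80.538 + 138.020 + 35.261 + 274.308 = 573.869 mg/L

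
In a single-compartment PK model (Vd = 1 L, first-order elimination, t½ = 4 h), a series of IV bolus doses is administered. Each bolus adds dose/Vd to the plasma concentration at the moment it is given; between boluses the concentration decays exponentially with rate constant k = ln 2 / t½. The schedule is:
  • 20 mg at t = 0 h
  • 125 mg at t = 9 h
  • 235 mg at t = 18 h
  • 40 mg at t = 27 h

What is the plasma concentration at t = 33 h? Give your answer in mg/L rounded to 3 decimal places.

k = ln 2 / 4 = 0.17329 per h
Dose 1 (20 mg at t=0 h): 20·exp(−0.17329·33) = 0.066 mg/L
Dose 2 (125 mg at t=9 h): 125·exp(−0.17329·24) = 1.953 mg/L
Dose 3 (235 mg at t=18 h): 235·exp(−0.17329·15) = 17.466 mg/L
Dose 4 (40 mg at t=27 h): 40·exp(−0.17329·6) = 14.142 mg/L
C(33) = 0.066 + 1.953 + 17.466 + 14.142 = 33.627 mg/L

33.627 mg/L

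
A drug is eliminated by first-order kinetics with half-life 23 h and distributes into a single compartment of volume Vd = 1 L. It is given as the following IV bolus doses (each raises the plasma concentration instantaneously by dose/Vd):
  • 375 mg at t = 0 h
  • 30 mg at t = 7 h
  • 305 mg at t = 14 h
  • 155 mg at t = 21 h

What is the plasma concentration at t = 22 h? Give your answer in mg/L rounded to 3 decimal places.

k = ln 2 / 23 = 0.03014 per h
Dose 1 (375 mg at t=0 h): 375·exp(−0.03014·22) = 193.237 mg/L
Dose 2 (30 mg at t=7 h): 30·exp(−0.03014·15) = 19.090 mg/L
Dose 3 (305 mg at t=14 h): 305·exp(−0.03014·8) = 239.659 mg/L
Dose 4 (155 mg at t=21 h): 155·exp(−0.03014·1) = 150.398 mg/L
C(22) = 193.237 + 19.090 + 239.659 + 150.398 = 602.384 mg/L

602.384 mg/L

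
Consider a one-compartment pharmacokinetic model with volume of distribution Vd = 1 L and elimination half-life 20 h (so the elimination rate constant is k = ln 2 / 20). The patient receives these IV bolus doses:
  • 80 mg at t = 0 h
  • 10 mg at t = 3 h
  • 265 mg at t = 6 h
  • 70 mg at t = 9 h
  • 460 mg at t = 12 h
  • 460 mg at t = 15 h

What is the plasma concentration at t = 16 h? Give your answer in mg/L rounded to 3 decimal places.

k = ln 2 / 20 = 0.03466 per h
Dose 1 (80 mg at t=0 h): 80·exp(−0.03466·16) = 45.948 mg/L
Dose 2 (10 mg at t=3 h): 10·exp(−0.03466·13) = 6.373 mg/L
Dose 3 (265 mg at t=6 h): 265·exp(−0.03466·10) = 187.383 mg/L
Dose 4 (70 mg at t=9 h): 70·exp(−0.03466·7) = 54.921 mg/L
Dose 5 (460 mg at t=12 h): 460·exp(−0.03466·4) = 400.453 mg/L
Dose 6 (460 mg at t=15 h): 460·exp(−0.03466·1) = 444.331 mg/L
C(16) = 45.948 + 6.373 + 187.383 + 54.921 + 400.453 + 444.331 = 1139.409 mg/L

1139.409 mg/L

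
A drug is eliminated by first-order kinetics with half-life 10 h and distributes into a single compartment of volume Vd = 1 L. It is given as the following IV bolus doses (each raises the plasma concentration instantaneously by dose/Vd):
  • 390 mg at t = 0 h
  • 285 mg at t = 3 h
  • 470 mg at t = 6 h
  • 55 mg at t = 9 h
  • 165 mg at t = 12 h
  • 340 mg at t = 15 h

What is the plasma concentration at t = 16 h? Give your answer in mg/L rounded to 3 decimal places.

955.532 mg/L

k = ln 2 / 10 = 0.06931 per h
Dose 1 (390 mg at t=0 h): 390·exp(−0.06931·16) = 128.652 mg/L
Dose 2 (285 mg at t=3 h): 285·exp(−0.06931·13) = 115.746 mg/L
Dose 3 (470 mg at t=6 h): 470·exp(−0.06931·10) = 235.000 mg/L
Dose 4 (55 mg at t=9 h): 55·exp(−0.06931·7) = 33.856 mg/L
Dose 5 (165 mg at t=12 h): 165·exp(−0.06931·4) = 125.047 mg/L
Dose 6 (340 mg at t=15 h): 340·exp(−0.06931·1) = 317.231 mg/L
C(16) = 128.652 + 115.746 + 235.000 + 33.856 + 125.047 + 317.231 = 955.532 mg/L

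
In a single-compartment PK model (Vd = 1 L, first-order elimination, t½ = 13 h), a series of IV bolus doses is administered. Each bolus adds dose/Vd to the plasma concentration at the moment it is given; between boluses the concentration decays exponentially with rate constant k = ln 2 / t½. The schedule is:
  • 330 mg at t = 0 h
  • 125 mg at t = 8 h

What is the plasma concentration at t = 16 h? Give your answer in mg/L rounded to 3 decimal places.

222.204 mg/L

k = ln 2 / 13 = 0.05332 per h
Dose 1 (330 mg at t=0 h): 330·exp(−0.05332·16) = 140.610 mg/L
Dose 2 (125 mg at t=8 h): 125·exp(−0.05332·8) = 81.594 mg/L
C(16) = 140.610 + 81.594 = 222.204 mg/L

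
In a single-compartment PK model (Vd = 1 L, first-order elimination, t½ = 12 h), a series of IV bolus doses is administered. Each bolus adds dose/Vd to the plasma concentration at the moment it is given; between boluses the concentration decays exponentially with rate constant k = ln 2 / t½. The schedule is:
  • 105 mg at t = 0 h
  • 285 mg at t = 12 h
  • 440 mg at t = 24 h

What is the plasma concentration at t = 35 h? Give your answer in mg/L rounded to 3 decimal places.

k = ln 2 / 12 = 0.05776 per h
Dose 1 (105 mg at t=0 h): 105·exp(−0.05776·35) = 13.905 mg/L
Dose 2 (285 mg at t=12 h): 285·exp(−0.05776·23) = 75.487 mg/L
Dose 3 (440 mg at t=24 h): 440·exp(−0.05776·11) = 233.082 mg/L
C(35) = 13.905 + 75.487 + 233.082 = 322.474 mg/L

322.474 mg/L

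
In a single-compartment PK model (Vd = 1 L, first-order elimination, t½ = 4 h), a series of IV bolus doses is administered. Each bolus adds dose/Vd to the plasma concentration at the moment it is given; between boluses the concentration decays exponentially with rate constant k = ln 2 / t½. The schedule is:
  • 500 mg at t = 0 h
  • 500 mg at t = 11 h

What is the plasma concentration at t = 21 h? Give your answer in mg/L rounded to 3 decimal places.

101.527 mg/L

k = ln 2 / 4 = 0.17329 per h
Dose 1 (500 mg at t=0 h): 500·exp(−0.17329·21) = 13.139 mg/L
Dose 2 (500 mg at t=11 h): 500·exp(−0.17329·10) = 88.388 mg/L
C(21) = 13.139 + 88.388 = 101.527 mg/L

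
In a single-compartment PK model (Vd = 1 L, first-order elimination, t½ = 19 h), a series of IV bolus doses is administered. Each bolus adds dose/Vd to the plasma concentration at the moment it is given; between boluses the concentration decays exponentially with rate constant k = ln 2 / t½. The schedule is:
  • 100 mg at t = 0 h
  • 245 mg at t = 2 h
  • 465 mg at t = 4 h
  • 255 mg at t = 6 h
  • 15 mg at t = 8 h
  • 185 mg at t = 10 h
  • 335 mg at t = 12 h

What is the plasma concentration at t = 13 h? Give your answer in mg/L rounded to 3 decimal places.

1259.958 mg/L

k = ln 2 / 19 = 0.03648 per h
Dose 1 (100 mg at t=0 h): 100·exp(−0.03648·13) = 62.235 mg/L
Dose 2 (245 mg at t=2 h): 245·exp(−0.03648·11) = 164.016 mg/L
Dose 3 (465 mg at t=4 h): 465·exp(−0.03648·9) = 334.857 mg/L
Dose 4 (255 mg at t=6 h): 255·exp(−0.03648·7) = 197.531 mg/L
Dose 5 (15 mg at t=8 h): 15·exp(−0.03648·5) = 12.499 mg/L
Dose 6 (185 mg at t=10 h): 185·exp(−0.03648·3) = 165.821 mg/L
Dose 7 (335 mg at t=12 h): 335·exp(−0.03648·1) = 322.999 mg/L
C(13) = 62.235 + 164.016 + 334.857 + 197.531 + 12.499 + 165.821 + 322.999 = 1259.958 mg/L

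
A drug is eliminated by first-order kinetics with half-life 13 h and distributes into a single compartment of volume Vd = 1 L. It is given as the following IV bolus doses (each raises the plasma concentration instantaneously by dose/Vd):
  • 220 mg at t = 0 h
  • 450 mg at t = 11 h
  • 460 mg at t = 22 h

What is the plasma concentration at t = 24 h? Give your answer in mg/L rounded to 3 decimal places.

699.661 mg/L

k = ln 2 / 13 = 0.05332 per h
Dose 1 (220 mg at t=0 h): 220·exp(−0.05332·24) = 61.189 mg/L
Dose 2 (450 mg at t=11 h): 450·exp(−0.05332·13) = 225.000 mg/L
Dose 3 (460 mg at t=22 h): 460·exp(−0.05332·2) = 413.471 mg/L
C(24) = 61.189 + 225.000 + 413.471 = 699.661 mg/L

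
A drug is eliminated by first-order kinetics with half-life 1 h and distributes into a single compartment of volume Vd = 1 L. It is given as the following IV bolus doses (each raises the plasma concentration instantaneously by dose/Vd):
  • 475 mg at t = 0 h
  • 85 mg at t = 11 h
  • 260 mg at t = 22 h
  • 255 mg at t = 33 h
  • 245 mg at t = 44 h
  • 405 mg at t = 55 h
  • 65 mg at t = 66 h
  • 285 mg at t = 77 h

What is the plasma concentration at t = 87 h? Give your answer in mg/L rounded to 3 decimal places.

k = ln 2 / 1 = 0.69315 per h
Dose 1 (475 mg at t=0 h): 475·exp(−0.69315·87) = 0.000 mg/L
Dose 2 (85 mg at t=11 h): 85·exp(−0.69315·76) = 0.000 mg/L
Dose 3 (260 mg at t=22 h): 260·exp(−0.69315·65) = 0.000 mg/L
Dose 4 (255 mg at t=33 h): 255·exp(−0.69315·54) = 0.000 mg/L
Dose 5 (245 mg at t=44 h): 245·exp(−0.69315·43) = 0.000 mg/L
Dose 6 (405 mg at t=55 h): 405·exp(−0.69315·32) = 0.000 mg/L
Dose 7 (65 mg at t=66 h): 65·exp(−0.69315·21) = 0.000 mg/L
Dose 8 (285 mg at t=77 h): 285·exp(−0.69315·10) = 0.278 mg/L
C(87) = 0.000 + 0.000 + 0.000 + 0.000 + 0.000 + 0.000 + 0.000 + 0.278 = 0.278 mg/L

0.278 mg/L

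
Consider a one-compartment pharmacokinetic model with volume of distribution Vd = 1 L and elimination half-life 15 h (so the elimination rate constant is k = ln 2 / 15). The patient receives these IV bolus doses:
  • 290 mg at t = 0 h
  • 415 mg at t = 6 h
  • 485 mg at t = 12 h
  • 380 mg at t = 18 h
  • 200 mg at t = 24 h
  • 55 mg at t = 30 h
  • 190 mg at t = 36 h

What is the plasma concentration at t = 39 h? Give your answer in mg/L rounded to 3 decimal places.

723.116 mg/L

k = ln 2 / 15 = 0.04621 per h
Dose 1 (290 mg at t=0 h): 290·exp(−0.04621·39) = 47.832 mg/L
Dose 2 (415 mg at t=6 h): 415·exp(−0.04621·33) = 90.320 mg/L
Dose 3 (485 mg at t=12 h): 485·exp(−0.04621·27) = 139.280 mg/L
Dose 4 (380 mg at t=18 h): 380·exp(−0.04621·21) = 143.993 mg/L
Dose 5 (200 mg at t=24 h): 200·exp(−0.04621·15) = 100.000 mg/L
Dose 6 (55 mg at t=30 h): 55·exp(−0.04621·9) = 36.286 mg/L
Dose 7 (190 mg at t=36 h): 190·exp(−0.04621·3) = 165.405 mg/L
C(39) = 47.832 + 90.320 + 139.280 + 143.993 + 100.000 + 36.286 + 165.405 = 723.116 mg/L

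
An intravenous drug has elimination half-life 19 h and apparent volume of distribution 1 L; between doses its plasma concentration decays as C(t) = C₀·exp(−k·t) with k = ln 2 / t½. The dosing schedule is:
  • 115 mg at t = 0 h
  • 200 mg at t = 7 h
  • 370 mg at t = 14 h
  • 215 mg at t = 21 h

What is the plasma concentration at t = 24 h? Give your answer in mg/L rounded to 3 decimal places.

605.093 mg/L

k = ln 2 / 19 = 0.03648 per h
Dose 1 (115 mg at t=0 h): 115·exp(−0.03648·24) = 47.913 mg/L
Dose 2 (200 mg at t=7 h): 200·exp(−0.03648·17) = 107.569 mg/L
Dose 3 (370 mg at t=14 h): 370·exp(−0.03648·10) = 256.900 mg/L
Dose 4 (215 mg at t=21 h): 215·exp(−0.03648·3) = 192.711 mg/L
C(24) = 47.913 + 107.569 + 256.900 + 192.711 = 605.093 mg/L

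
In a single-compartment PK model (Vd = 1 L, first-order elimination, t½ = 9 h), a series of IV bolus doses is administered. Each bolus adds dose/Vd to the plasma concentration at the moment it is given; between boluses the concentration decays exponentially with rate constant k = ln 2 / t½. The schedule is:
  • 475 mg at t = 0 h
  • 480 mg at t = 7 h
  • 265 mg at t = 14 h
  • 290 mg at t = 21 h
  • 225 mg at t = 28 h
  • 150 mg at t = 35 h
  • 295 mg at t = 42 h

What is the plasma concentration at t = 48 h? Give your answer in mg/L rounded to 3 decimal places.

376.937 mg/L

k = ln 2 / 9 = 0.07702 per h
Dose 1 (475 mg at t=0 h): 475·exp(−0.07702·48) = 11.781 mg/L
Dose 2 (480 mg at t=7 h): 480·exp(−0.07702·41) = 20.412 mg/L
Dose 3 (265 mg at t=14 h): 265·exp(−0.07702·34) = 19.321 mg/L
Dose 4 (290 mg at t=21 h): 290·exp(−0.07702·27) = 36.250 mg/L
Dose 5 (225 mg at t=28 h): 225·exp(−0.07702·20) = 48.220 mg/L
Dose 6 (150 mg at t=35 h): 150·exp(−0.07702·13) = 55.115 mg/L
Dose 7 (295 mg at t=42 h): 295·exp(−0.07702·6) = 185.838 mg/L
C(48) = 11.781 + 20.412 + 19.321 + 36.250 + 48.220 + 55.115 + 185.838 = 376.937 mg/L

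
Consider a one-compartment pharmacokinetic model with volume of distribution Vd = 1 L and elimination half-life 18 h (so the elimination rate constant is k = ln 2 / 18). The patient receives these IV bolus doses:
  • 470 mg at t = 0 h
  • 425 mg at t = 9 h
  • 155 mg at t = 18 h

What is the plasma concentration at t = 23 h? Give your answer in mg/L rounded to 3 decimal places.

k = ln 2 / 18 = 0.03851 per h
Dose 1 (470 mg at t=0 h): 470·exp(−0.03851·23) = 193.842 mg/L
Dose 2 (425 mg at t=9 h): 425·exp(−0.03851·14) = 247.887 mg/L
Dose 3 (155 mg at t=18 h): 155·exp(−0.03851·5) = 127.853 mg/L
C(23) = 193.842 + 247.887 + 127.853 = 569.583 mg/L

569.583 mg/L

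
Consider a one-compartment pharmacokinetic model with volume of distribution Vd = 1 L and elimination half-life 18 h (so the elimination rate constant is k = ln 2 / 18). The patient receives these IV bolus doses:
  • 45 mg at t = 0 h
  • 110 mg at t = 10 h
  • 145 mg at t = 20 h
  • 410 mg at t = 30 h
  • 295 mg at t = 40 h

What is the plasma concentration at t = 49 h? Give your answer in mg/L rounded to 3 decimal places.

484.637 mg/L

k = ln 2 / 18 = 0.03851 per h
Dose 1 (45 mg at t=0 h): 45·exp(−0.03851·49) = 6.819 mg/L
Dose 2 (110 mg at t=10 h): 110·exp(−0.03851·39) = 24.500 mg/L
Dose 3 (145 mg at t=20 h): 145·exp(−0.03851·29) = 47.465 mg/L
Dose 4 (410 mg at t=30 h): 410·exp(−0.03851·19) = 197.256 mg/L
Dose 5 (295 mg at t=40 h): 295·exp(−0.03851·9) = 208.597 mg/L
C(49) = 6.819 + 24.500 + 47.465 + 197.256 + 208.597 = 484.637 mg/L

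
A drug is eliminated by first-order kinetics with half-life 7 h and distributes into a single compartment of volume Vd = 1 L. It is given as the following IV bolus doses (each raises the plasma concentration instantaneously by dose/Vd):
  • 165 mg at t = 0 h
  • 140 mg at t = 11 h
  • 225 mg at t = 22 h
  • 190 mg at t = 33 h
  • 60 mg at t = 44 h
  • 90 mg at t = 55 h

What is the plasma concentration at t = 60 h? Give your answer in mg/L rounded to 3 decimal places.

k = ln 2 / 7 = 0.09902 per h
Dose 1 (165 mg at t=0 h): 165·exp(−0.09902·60) = 0.434 mg/L
Dose 2 (140 mg at t=11 h): 140·exp(−0.09902·49) = 1.094 mg/L
Dose 3 (225 mg at t=22 h): 225·exp(−0.09902·38) = 5.224 mg/L
Dose 4 (190 mg at t=33 h): 190·exp(−0.09902·27) = 13.111 mg/L
Dose 5 (60 mg at t=44 h): 60·exp(−0.09902·16) = 12.305 mg/L
Dose 6 (90 mg at t=55 h): 90·exp(−0.09902·5) = 54.856 mg/L
C(60) = 0.434 + 1.094 + 5.224 + 13.111 + 12.305 + 54.856 = 87.023 mg/L

87.023 mg/L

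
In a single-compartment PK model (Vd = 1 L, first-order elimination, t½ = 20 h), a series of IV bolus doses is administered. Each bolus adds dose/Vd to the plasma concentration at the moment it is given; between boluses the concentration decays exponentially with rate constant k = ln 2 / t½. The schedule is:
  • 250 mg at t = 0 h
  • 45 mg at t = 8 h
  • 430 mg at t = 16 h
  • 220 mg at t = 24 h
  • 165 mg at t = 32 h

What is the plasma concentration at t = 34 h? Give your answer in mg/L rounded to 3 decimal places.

635.167 mg/L

k = ln 2 / 20 = 0.03466 per h
Dose 1 (250 mg at t=0 h): 250·exp(−0.03466·34) = 76.947 mg/L
Dose 2 (45 mg at t=8 h): 45·exp(−0.03466·26) = 18.276 mg/L
Dose 3 (430 mg at t=16 h): 430·exp(−0.03466·18) = 230.431 mg/L
Dose 4 (220 mg at t=24 h): 220·exp(−0.03466·10) = 155.563 mg/L
Dose 5 (165 mg at t=32 h): 165·exp(−0.03466·2) = 153.950 mg/L
C(34) = 76.947 + 18.276 + 230.431 + 155.563 + 153.950 = 635.167 mg/L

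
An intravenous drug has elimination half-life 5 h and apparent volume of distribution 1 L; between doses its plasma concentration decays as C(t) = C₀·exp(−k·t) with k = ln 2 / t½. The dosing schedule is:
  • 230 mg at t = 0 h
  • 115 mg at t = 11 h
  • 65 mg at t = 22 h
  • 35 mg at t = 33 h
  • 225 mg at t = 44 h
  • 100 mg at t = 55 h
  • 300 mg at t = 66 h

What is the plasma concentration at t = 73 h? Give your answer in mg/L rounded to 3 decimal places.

126.187 mg/L

k = ln 2 / 5 = 0.13863 per h
Dose 1 (230 mg at t=0 h): 230·exp(−0.13863·73) = 0.009 mg/L
Dose 2 (115 mg at t=11 h): 115·exp(−0.13863·62) = 0.021 mg/L
Dose 3 (65 mg at t=22 h): 65·exp(−0.13863·51) = 0.055 mg/L
Dose 4 (35 mg at t=33 h): 35·exp(−0.13863·40) = 0.137 mg/L
Dose 5 (225 mg at t=44 h): 225·exp(−0.13863·29) = 4.038 mg/L
Dose 6 (100 mg at t=55 h): 100·exp(−0.13863·18) = 8.247 mg/L
Dose 7 (300 mg at t=66 h): 300·exp(−0.13863·7) = 113.679 mg/L
C(73) = 0.009 + 0.021 + 0.055 + 0.137 + 4.038 + 8.247 + 113.679 = 126.187 mg/L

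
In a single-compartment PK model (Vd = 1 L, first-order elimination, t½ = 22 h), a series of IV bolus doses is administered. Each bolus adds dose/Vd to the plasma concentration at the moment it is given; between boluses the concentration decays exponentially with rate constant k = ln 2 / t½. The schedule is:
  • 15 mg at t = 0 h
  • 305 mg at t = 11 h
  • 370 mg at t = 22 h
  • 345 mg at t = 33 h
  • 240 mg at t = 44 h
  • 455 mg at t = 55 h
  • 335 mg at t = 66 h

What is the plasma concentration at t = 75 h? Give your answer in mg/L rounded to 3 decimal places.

k = ln 2 / 22 = 0.03151 per h
Dose 1 (15 mg at t=0 h): 15·exp(−0.03151·75) = 1.412 mg/L
Dose 2 (305 mg at t=11 h): 305·exp(−0.03151·64) = 40.605 mg/L
Dose 3 (370 mg at t=22 h): 370·exp(−0.03151·53) = 69.662 mg/L
Dose 4 (345 mg at t=33 h): 345·exp(−0.03151·42) = 91.860 mg/L
Dose 5 (240 mg at t=44 h): 240·exp(−0.03151·31) = 90.372 mg/L
Dose 6 (455 mg at t=55 h): 455·exp(−0.03151·20) = 242.297 mg/L
Dose 7 (335 mg at t=66 h): 335·exp(−0.03151·9) = 252.288 mg/L
C(75) = 1.412 + 40.605 + 69.662 + 91.860 + 90.372 + 242.297 + 252.288 = 788.494 mg/L

788.494 mg/L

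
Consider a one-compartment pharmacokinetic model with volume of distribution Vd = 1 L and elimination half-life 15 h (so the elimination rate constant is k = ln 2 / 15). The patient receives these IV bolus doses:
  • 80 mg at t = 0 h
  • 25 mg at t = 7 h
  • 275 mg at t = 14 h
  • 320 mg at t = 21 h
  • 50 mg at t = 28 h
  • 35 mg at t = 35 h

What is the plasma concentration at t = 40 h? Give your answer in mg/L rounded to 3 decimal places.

k = ln 2 / 15 = 0.04621 per h
Dose 1 (80 mg at t=0 h): 80·exp(−0.04621·40) = 12.599 mg/L
Dose 2 (25 mg at t=7 h): 25·exp(−0.04621·33) = 5.441 mg/L
Dose 3 (275 mg at t=14 h): 275·exp(−0.04621·26) = 82.708 mg/L
Dose 4 (320 mg at t=21 h): 320·exp(−0.04621·19) = 132.998 mg/L
Dose 5 (50 mg at t=28 h): 50·exp(−0.04621·12) = 28.717 mg/L
Dose 6 (35 mg at t=35 h): 35·exp(−0.04621·5) = 27.780 mg/L
C(40) = 12.599 + 5.441 + 82.708 + 132.998 + 28.717 + 27.780 = 290.243 mg/L

290.243 mg/L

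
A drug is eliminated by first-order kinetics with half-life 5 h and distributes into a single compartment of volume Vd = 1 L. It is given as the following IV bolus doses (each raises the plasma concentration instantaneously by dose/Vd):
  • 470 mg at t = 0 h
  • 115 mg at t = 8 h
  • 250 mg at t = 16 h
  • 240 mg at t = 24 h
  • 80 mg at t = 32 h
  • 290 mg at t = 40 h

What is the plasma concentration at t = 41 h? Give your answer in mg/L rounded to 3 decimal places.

k = ln 2 / 5 = 0.13863 per h
Dose 1 (470 mg at t=0 h): 470·exp(−0.13863·41) = 1.598 mg/L
Dose 2 (115 mg at t=8 h): 115·exp(−0.13863·33) = 1.185 mg/L
Dose 3 (250 mg at t=16 h): 250·exp(−0.13863·25) = 7.813 mg/L
Dose 4 (240 mg at t=24 h): 240·exp(−0.13863·17) = 22.736 mg/L
Dose 5 (80 mg at t=32 h): 80·exp(−0.13863·9) = 22.974 mg/L
Dose 6 (290 mg at t=40 h): 290·exp(−0.13863·1) = 252.460 mg/L
C(41) = 1.598 + 1.185 + 7.813 + 22.736 + 22.974 + 252.460 = 308.766 mg/L

308.766 mg/L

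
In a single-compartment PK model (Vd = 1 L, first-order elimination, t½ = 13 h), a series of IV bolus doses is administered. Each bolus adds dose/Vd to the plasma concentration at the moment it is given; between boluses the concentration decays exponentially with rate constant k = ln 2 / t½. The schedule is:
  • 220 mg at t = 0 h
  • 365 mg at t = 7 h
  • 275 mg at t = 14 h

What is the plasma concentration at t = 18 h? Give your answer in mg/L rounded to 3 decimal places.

k = ln 2 / 13 = 0.05332 per h
Dose 1 (220 mg at t=0 h): 220·exp(−0.05332·18) = 84.258 mg/L
Dose 2 (365 mg at t=7 h): 365·exp(−0.05332·11) = 203.037 mg/L
Dose 3 (275 mg at t=14 h): 275·exp(−0.05332·4) = 222.182 mg/L
C(18) = 84.258 + 203.037 + 222.182 = 509.477 mg/L

509.477 mg/L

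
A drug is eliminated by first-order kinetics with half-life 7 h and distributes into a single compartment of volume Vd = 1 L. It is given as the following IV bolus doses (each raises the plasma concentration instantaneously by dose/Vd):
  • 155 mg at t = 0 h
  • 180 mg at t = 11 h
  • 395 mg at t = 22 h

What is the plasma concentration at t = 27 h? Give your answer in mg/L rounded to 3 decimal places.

288.366 mg/L

k = ln 2 / 7 = 0.09902 per h
Dose 1 (155 mg at t=0 h): 155·exp(−0.09902·27) = 10.696 mg/L
Dose 2 (180 mg at t=11 h): 180·exp(−0.09902·16) = 36.915 mg/L
Dose 3 (395 mg at t=22 h): 395·exp(−0.09902·5) = 240.755 mg/L
C(27) = 10.696 + 36.915 + 240.755 = 288.366 mg/L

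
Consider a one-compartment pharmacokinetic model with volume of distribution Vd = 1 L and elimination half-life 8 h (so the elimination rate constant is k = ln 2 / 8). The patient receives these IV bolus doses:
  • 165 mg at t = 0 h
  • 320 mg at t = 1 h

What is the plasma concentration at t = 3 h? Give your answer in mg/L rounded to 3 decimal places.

k = ln 2 / 8 = 0.08664 per h
Dose 1 (165 mg at t=0 h): 165·exp(−0.08664·3) = 127.232 mg/L
Dose 2 (320 mg at t=1 h): 320·exp(−0.08664·2) = 269.087 mg/L
C(3) = 127.232 + 269.087 = 396.319 mg/L

396.319 mg/L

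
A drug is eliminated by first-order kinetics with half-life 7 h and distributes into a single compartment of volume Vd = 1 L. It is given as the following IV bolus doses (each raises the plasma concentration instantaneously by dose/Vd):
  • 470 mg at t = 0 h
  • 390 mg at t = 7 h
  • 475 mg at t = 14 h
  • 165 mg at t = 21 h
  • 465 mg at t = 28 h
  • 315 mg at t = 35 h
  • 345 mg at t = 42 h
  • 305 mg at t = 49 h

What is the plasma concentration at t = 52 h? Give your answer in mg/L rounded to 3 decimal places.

482.426 mg/L

k = ln 2 / 7 = 0.09902 per h
Dose 1 (470 mg at t=0 h): 470·exp(−0.09902·52) = 2.728 mg/L
Dose 2 (390 mg at t=7 h): 390·exp(−0.09902·45) = 4.528 mg/L
Dose 3 (475 mg at t=14 h): 475·exp(−0.09902·38) = 11.029 mg/L
Dose 4 (165 mg at t=21 h): 165·exp(−0.09902·31) = 7.662 mg/L
Dose 5 (465 mg at t=28 h): 465·exp(−0.09902·24) = 43.187 mg/L
Dose 6 (315 mg at t=35 h): 315·exp(−0.09902·17) = 58.511 mg/L
Dose 7 (345 mg at t=42 h): 345·exp(−0.09902·10) = 128.167 mg/L
Dose 8 (305 mg at t=49 h): 305·exp(−0.09902·3) = 226.614 mg/L
C(52) = 2.728 + 4.528 + 11.029 + 7.662 + 43.187 + 58.511 + 128.167 + 226.614 = 482.426 mg/L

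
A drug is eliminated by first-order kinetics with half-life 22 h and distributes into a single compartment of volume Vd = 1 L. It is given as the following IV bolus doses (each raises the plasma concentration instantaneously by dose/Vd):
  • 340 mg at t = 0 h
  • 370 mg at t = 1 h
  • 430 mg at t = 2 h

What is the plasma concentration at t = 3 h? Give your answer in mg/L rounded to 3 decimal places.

1073.403 mg/L

k = ln 2 / 22 = 0.03151 per h
Dose 1 (340 mg at t=0 h): 340·exp(−0.03151·3) = 309.335 mg/L
Dose 2 (370 mg at t=1 h): 370·exp(−0.03151·2) = 347.404 mg/L
Dose 3 (430 mg at t=2 h): 430·exp(−0.03151·1) = 416.663 mg/L
C(3) = 309.335 + 347.404 + 416.663 = 1073.403 mg/L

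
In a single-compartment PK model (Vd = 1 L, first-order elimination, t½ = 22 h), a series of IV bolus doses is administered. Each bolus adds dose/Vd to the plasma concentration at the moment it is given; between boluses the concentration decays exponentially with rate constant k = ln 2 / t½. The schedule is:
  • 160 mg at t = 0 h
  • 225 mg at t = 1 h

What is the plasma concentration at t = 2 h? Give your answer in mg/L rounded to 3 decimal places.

368.250 mg/L

k = ln 2 / 22 = 0.03151 per h
Dose 1 (160 mg at t=0 h): 160·exp(−0.03151·2) = 150.229 mg/L
Dose 2 (225 mg at t=1 h): 225·exp(−0.03151·1) = 218.022 mg/L
C(2) = 150.229 + 218.022 = 368.250 mg/L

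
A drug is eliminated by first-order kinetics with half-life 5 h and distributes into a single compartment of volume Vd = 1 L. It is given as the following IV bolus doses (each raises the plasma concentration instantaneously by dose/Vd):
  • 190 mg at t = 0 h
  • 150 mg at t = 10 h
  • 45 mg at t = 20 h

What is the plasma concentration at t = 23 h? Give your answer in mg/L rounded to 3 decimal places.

62.264 mg/L

k = ln 2 / 5 = 0.13863 per h
Dose 1 (190 mg at t=0 h): 190·exp(−0.13863·23) = 7.835 mg/L
Dose 2 (150 mg at t=10 h): 150·exp(−0.13863·13) = 24.741 mg/L
Dose 3 (45 mg at t=20 h): 45·exp(−0.13863·3) = 29.689 mg/L
C(23) = 7.835 + 24.741 + 29.689 = 62.264 mg/L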